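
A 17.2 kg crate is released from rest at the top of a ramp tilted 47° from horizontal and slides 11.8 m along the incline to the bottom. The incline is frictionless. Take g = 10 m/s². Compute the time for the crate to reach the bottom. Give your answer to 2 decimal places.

1.80 s

The weight component along the incline is mg sin 47° = 125.793 N and the normal force is N = mg cos 47° = 117.304 N.
With no friction, a = g sin 47° = 7.3135 m/s².
Starting from rest, L = ½at², so t = √(2L/a) = √(2 × 11.8 / 7.3135) = 1.7964 s.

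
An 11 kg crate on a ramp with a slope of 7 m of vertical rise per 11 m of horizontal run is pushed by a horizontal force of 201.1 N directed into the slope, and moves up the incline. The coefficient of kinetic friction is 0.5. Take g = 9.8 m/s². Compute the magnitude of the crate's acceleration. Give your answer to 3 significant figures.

The horizontal push has components F cos 32.47° = 201.1 × 0.8437 = 169.668 N up the incline and F sin 32.47° = 201.1 × 0.5369 = 107.971 N pressing into the surface.
The normal force is therefore N = mg cos 32.47° + F sin 32.47° = 90.951 + 107.971 = 198.922 N, and kinetic friction down the slope is μN = 0.5 × 198.922 = 99.461 N.
Along the incline: F cos 32.47° − mg sin 32.47° − μN = ma, so 169.668 − 57.878 − 99.461 = 11 a, giving a = 1.1208 m/s².

1.12 m/s²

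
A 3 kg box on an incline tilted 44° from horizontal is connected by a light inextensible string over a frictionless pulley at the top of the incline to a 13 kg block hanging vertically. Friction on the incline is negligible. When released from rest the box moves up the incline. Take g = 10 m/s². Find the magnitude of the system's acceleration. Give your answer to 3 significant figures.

6.82 m/s²

For the box on the incline: the weight component along the slope is m₁g sin 44° = 3 × 10 × 0.6947 = 20.841 N and the normal force is N = m₁g cos 44° = 21.580 N.
Newton's second law for the box (up-slope positive): T − 20.841 = 3 a. For the hanging block (downward positive): 13 × 10 − T = 13 a.
Adding the two equations eliminates T: 109.159 = 16 a, so a = 6.8224 m/s².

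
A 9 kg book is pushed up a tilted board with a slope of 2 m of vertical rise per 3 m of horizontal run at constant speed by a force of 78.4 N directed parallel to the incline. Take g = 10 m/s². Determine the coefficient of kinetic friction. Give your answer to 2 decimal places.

At constant speed ΣF = 0 along the incline. The applied 78.4 N acts up the slope; the weight component mg sin 33.69° = 49.923 N and kinetic friction μN both act down the slope.
So 78.4 = 49.923 + μ × 74.885, giving μ = (78.4 − 49.923) / 74.885 = 0.3803.

0.38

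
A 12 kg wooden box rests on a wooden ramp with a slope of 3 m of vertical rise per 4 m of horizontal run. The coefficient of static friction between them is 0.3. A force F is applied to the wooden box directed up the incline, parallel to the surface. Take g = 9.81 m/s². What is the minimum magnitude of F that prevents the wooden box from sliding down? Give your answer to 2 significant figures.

42 N

The normal force is N = mg cos 36.87° = 94.176 N. With F at its minimum the wooden box is on the verge of sliding down, so static friction is at its maximum μ_s N = 0.3 × 94.176 = 28.253 N and acts up the slope.
Equilibrium along the incline: F + μ_s N = mg sin 36.87°, so F = 70.632 − 28.253 = 42.379 N.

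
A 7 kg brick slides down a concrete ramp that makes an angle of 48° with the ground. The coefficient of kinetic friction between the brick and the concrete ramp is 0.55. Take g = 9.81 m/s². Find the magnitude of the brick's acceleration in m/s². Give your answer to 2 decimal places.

3.68 m/s²

Resolving the weight along the incline: the component pulling the brick down the slope is mg sin 48° = 7 × 9.81 × 0.7431 = 51.029 N, and the normal force is N = mg cos 48° = 7 × 9.81 × 0.6691 = 45.947 N.
Kinetic friction acts up the slope with magnitude f = μN = 0.55 × 45.947 = 25.271 N.
Net force along the incline is 51.029 − 25.271 = 25.758 N, so a = 25.758 / 7 = 3.6797 m/s².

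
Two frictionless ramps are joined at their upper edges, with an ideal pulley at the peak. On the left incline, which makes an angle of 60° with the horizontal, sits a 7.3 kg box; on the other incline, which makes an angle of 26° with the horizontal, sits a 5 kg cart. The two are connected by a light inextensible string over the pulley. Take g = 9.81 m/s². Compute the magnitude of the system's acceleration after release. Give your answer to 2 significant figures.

Resolve each weight along its own incline: the 7.3 kg mass has component 7.3 × 9.81 × sin 60° = 62.019 N down its slope, and the 5 kg mass has 5 × 9.81 × sin 26° = 21.502 N down its slope.
The 7.3 kg side's 62.019 N exceeds the other side's 21.502 N, so that mass slides down and the 5 kg mass slides up. Taking that direction as positive, Newton's second law for the whole system gives 62.019 − 21.502 = (7.3 + 5) a, so a = 40.517 / 12.3 = 3.2941 m/s².

3.3 m/s²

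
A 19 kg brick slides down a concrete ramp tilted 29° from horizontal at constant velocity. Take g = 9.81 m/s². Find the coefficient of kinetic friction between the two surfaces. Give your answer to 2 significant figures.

At constant velocity the net force along the incline is zero: mg sin 29° = μ mg cos 29°.
So μ = tan 29° = 0.4848 / 0.8746 = 0.5543.

0.55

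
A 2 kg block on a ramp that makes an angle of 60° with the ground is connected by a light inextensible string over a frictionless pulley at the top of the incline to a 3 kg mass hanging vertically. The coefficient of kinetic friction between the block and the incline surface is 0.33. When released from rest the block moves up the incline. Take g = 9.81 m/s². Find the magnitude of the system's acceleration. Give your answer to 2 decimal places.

1.84 m/s²

For the block on the incline: the weight component along the slope is m₁g sin 60° = 2 × 9.81 × 0.8660 = 16.991 N and the normal force is N = m₁g cos 60° = 9.810 N.
Kinetic friction opposes the block's motion up the incline: f = μN = 0.33 × 9.810 = 3.237 N acting down the slope.
Newton's second law for the block (up-slope positive): T − 16.991 − 3.237 = 2 a. For the hanging mass (downward positive): 3 × 9.81 − T = 3 a.
Adding the two equations eliminates T: 9.202 = 5 a, so a = 1.8404 m/s².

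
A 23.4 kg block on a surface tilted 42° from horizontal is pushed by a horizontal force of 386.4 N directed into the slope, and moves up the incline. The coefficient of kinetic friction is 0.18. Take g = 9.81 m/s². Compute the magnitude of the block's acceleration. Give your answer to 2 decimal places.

2.41 m/s²

The horizontal push has components F cos 42° = 386.4 × 0.7431 = 287.134 N up the incline and F sin 42° = 386.4 × 0.6691 = 258.540 N pressing into the surface.
The normal force is therefore N = mg cos 42° + F sin 42° = 170.582 + 258.540 = 429.122 N, and kinetic friction down the slope is μN = 0.18 × 429.122 = 77.242 N.
Along the incline: F cos 42° − mg sin 42° − μN = ma, so 287.134 − 153.595 − 77.242 = 23.4 a, giving a = 2.4059 m/s².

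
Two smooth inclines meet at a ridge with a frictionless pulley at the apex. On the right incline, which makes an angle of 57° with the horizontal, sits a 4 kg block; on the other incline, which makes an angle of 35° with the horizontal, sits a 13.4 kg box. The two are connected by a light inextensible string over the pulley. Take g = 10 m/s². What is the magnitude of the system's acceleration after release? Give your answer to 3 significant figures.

2.49 m/s²

Resolve each weight along its own incline: the 4 kg mass has component 4 × 10 × sin 57° = 33.547 N down its slope, and the 13.4 kg mass has 13.4 × 10 × sin 35° = 76.859 N down its slope.
The 13.4 kg side's 76.859 N exceeds the other side's 33.547 N, so that mass slides down and the 4 kg mass slides up. Taking that direction as positive, Newton's second law for the whole system gives 76.859 − 33.547 = (4 + 13.4) a, so a = 43.312 / 17.4 = 2.4892 m/s².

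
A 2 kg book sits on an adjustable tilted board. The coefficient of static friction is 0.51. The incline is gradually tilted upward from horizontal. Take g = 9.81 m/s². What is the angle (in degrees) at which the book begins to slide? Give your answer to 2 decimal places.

27.02°

At the threshold of sliding, static friction is at its maximum μ_s N and exactly balances the weight component along the incline: mg sin θ = μ_s mg cos θ.
Hence tan θ = μ_s = 0.51, so θ = arctan(0.51) = 27.0216°.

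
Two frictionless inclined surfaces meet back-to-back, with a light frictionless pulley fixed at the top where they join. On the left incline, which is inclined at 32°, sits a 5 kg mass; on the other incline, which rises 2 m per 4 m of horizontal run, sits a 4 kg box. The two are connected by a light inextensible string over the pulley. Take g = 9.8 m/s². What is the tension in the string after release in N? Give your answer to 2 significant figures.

21 N

Resolve each weight along its own incline: the 5 kg mass has component 5 × 9.8 × sin 32° = 25.966 N down its slope, and the 4 kg mass has 4 × 9.8 × sin 26.57° = 17.531 N down its slope.
The 5 kg side's 25.966 N exceeds the other side's 17.531 N, so that mass slides down and the 4 kg mass slides up. Taking that direction as positive, Newton's second law for the whole system gives 25.966 − 17.531 = (5 + 4) a, so a = 8.435 / 9 = 0.9372 m/s².
For the 4 kg mass (up-slope positive): T − 17.531 = 4 × 0.9372, so T = 21.280 N.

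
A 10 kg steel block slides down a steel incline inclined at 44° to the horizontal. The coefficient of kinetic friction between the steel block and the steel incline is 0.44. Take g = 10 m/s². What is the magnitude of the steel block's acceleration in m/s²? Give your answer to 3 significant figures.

Resolving the weight along the incline: the component pulling the steel block down the slope is mg sin 44° = 10 × 10 × 0.6947 = 69.470 N, and the normal force is N = mg cos 44° = 10 × 10 × 0.7193 = 71.930 N.
Kinetic friction acts up the slope with magnitude f = μN = 0.44 × 71.930 = 31.649 N.
Net force along the incline is 69.470 − 31.649 = 37.821 N, so a = 37.821 / 10 = 3.7821 m/s².

3.78 m/s²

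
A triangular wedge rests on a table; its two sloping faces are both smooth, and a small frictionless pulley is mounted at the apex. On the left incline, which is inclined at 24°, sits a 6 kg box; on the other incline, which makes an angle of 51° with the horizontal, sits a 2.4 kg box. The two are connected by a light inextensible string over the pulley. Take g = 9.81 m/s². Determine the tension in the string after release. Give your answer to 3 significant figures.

Resolve each weight along its own incline: the 6 kg mass has component 6 × 9.81 × sin 24° = 23.941 N down its slope, and the 2.4 kg mass has 2.4 × 9.81 × sin 51° = 18.297 N down its slope.
The 6 kg side's 23.941 N exceeds the other side's 18.297 N, so that mass slides down and the 2.4 kg mass slides up. Taking that direction as positive, Newton's second law for the whole system gives 23.941 − 18.297 = (6 + 2.4) a, so a = 5.644 / 8.4 = 0.6719 m/s².
For the 2.4 kg mass (up-slope positive): T − 18.297 = 2.4 × 0.6719, so T = 19.910 N.

19.9 N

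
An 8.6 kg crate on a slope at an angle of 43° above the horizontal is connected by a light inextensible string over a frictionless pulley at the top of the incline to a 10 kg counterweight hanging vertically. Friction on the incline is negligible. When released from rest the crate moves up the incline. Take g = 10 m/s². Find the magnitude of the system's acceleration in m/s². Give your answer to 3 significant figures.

For the crate on the incline: the weight component along the slope is m₁g sin 43° = 8.6 × 10 × 0.6820 = 58.652 N and the normal force is N = m₁g cos 43° = 62.896 N.
Newton's second law for the crate (up-slope positive): T − 58.652 = 8.6 a. For the hanging counterweight (downward positive): 10 × 10 − T = 10 a.
Adding the two equations eliminates T: 41.348 = 18.6 a, so a = 2.2230 m/s².

2.22 m/s²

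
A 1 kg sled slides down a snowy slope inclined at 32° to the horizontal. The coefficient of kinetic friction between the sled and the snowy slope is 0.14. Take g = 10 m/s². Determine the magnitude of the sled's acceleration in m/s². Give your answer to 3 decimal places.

Resolving the weight along the incline: the component pulling the sled down the slope is mg sin 32° = 1 × 10 × 0.5299 = 5.299 N, and the normal force is N = mg cos 32° = 1 × 10 × 0.8480 = 8.480 N.
Kinetic friction acts up the slope with magnitude f = μN = 0.14 × 8.480 = 1.187 N.
Net force along the incline is 5.299 − 1.187 = 4.112 N, so a = 4.112 / 1 = 4.1120 m/s².

4.112 m/s²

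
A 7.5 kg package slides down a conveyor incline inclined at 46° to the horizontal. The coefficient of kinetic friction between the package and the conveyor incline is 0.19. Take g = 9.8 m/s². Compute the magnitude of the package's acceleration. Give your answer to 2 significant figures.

Resolving the weight along the incline: the component pulling the package down the slope is mg sin 46° = 7.5 × 9.8 × 0.7193 = 52.869 N, and the normal force is N = mg cos 46° = 7.5 × 9.8 × 0.6947 = 51.060 N.
Kinetic friction acts up the slope with magnitude f = μN = 0.19 × 51.060 = 9.701 N.
Net force along the incline is 52.869 − 9.701 = 43.168 N, so a = 43.168 / 7.5 = 5.7557 m/s².

5.8 m/s²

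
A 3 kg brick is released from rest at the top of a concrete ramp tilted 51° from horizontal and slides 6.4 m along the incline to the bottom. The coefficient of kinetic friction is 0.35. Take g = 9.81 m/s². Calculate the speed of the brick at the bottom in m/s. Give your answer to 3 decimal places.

The weight component along the incline is mg sin 51° = 22.871 N and the normal force is N = mg cos 51° = 18.521 N.
Friction up the slope is f = μN = 0.35 × 18.521 = 6.482 N, so the net downslope force is 22.871 − 6.482 = 16.389 N and a = 16.389 / 3 = 5.4630 m/s².
Starting from rest over a distance of 6.4 m, v² = 2aL = 2 × 5.4630 × 6.4 = 69.9264, so v = 8.3622 m/s.

8.362 m/s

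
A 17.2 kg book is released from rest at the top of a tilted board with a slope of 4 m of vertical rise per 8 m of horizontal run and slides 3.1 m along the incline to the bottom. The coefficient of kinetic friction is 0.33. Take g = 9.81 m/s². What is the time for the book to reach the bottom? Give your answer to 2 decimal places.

The weight component along the incline is mg sin 26.57° = 75.459 N and the normal force is N = mg cos 26.57° = 150.918 N.
Friction up the slope is f = μN = 0.33 × 150.918 = 49.803 N, so the net downslope force is 75.459 − 49.803 = 25.656 N and a = 25.656 / 17.2 = 1.4916 m/s².
Starting from rest, L = ½at², so t = √(2L/a) = √(2 × 3.1 / 1.4916) = 2.0388 s.

2.04 s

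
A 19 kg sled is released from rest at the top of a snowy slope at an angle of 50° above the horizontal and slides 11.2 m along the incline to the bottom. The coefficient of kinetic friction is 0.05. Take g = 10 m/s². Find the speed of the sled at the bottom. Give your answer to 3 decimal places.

12.822 m/s

The weight component along the incline is mg sin 50° = 145.548 N and the normal force is N = mg cos 50° = 122.130 N.
Friction up the slope is f = μN = 0.05 × 122.130 = 6.107 N, so the net downslope force is 145.548 − 6.107 = 139.441 N and a = 139.441 / 19 = 7.3390 m/s².
Starting from rest over a distance of 11.2 m, v² = 2aL = 2 × 7.3390 × 11.2 = 164.3936, so v = 12.8216 m/s.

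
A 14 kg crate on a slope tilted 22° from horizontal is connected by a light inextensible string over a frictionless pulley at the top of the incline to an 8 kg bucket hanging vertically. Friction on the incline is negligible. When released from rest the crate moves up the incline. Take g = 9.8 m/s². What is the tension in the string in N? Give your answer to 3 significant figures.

68.6 N

For the crate on the incline: the weight component along the slope is m₁g sin 22° = 14 × 9.8 × 0.3746 = 51.395 N and the normal force is N = m₁g cos 22° = 127.210 N.
Newton's second law for the crate (up-slope positive): T − 51.395 = 14 a. For the hanging bucket (downward positive): 8 × 9.8 − T = 8 a.
Adding the two equations eliminates T: 27.005 = 22 a, so a = 1.2275 m/s².
Then from the hanging bucket's equation, T = 8 × (9.8 − 1.2275) = 68.580 N.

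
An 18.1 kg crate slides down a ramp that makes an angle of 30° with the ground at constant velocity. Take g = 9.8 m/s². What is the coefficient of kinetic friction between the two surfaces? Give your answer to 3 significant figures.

0.577

At constant velocity the net force along the incline is zero: mg sin 30° = μ mg cos 30°.
So μ = tan 30° = 0.5000 / 0.8660 = 0.5774.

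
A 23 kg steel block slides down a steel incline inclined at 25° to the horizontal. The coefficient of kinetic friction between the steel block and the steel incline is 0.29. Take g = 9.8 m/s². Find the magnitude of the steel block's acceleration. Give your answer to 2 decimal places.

Resolving the weight along the incline: the component pulling the steel block down the slope is mg sin 25° = 23 × 9.8 × 0.4226 = 95.254 N, and the normal force is N = mg cos 25° = 23 × 9.8 × 0.9063 = 204.280 N.
Kinetic friction acts up the slope with magnitude f = μN = 0.29 × 204.280 = 59.241 N.
Net force along the incline is 95.254 − 59.241 = 36.013 N, so a = 36.013 / 23 = 1.5658 m/s².

1.57 m/s²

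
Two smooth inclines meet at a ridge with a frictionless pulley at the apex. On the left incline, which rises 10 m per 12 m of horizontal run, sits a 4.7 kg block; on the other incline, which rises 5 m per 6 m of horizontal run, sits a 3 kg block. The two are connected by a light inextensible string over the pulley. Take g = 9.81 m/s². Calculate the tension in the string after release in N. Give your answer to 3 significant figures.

23.0 N

Resolve each weight along its own incline: the 4.7 kg mass has component 4.7 × 9.81 × sin 39.81° = 29.517 N down its slope, and the 3 kg mass has 3 × 9.81 × sin 39.81° = 18.841 N down its slope.
The 4.7 kg side's 29.517 N exceeds the other side's 18.841 N, so that mass slides down and the 3 kg mass slides up. Taking that direction as positive, Newton's second law for the whole system gives 29.517 − 18.841 = (4.7 + 3) a, so a = 10.676 / 7.7 = 1.3865 m/s².
For the 3 kg mass (up-slope positive): T − 18.841 = 3 × 1.3865, so T = 23.001 N.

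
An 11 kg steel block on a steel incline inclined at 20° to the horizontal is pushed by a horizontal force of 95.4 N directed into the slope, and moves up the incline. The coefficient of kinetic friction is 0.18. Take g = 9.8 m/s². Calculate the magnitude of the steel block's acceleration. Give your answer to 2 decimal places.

The horizontal push has components F cos 20° = 95.4 × 0.9397 = 89.647 N up the incline and F sin 20° = 95.4 × 0.3420 = 32.627 N pressing into the surface.
The normal force is therefore N = mg cos 20° + F sin 20° = 101.300 + 32.627 = 133.927 N, and kinetic friction down the slope is μN = 0.18 × 133.927 = 24.107 N.
Along the incline: F cos 20° − mg sin 20° − μN = ma, so 89.647 − 36.868 − 24.107 = 11 a, giving a = 2.6065 m/s².

2.61 m/s²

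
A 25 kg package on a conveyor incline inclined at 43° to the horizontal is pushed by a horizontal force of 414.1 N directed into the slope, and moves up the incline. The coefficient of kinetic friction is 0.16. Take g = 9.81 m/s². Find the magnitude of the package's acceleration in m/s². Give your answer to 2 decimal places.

The horizontal push has components F cos 43° = 414.1 × 0.7314 = 302.873 N up the incline and F sin 43° = 414.1 × 0.6820 = 282.416 N pressing into the surface.
The normal force is therefore N = mg cos 43° + F sin 43° = 179.376 + 282.416 = 461.792 N, and kinetic friction down the slope is μN = 0.16 × 461.792 = 73.887 N.
Along the incline: F cos 43° − mg sin 43° − μN = ma, so 302.873 − 167.261 − 73.887 = 25 a, giving a = 2.4690 m/s².

2.47 m/s²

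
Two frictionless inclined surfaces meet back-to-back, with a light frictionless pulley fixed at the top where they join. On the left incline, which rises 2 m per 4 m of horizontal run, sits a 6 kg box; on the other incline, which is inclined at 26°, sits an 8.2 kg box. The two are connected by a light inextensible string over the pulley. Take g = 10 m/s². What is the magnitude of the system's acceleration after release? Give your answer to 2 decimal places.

0.64 m/s²

Resolve each weight along its own incline: the 6 kg mass has component 6 × 10 × sin 26.57° = 26.833 N down its slope, and the 8.2 kg mass has 8.2 × 10 × sin 26° = 35.946 N down its slope.
The 8.2 kg side's 35.946 N exceeds the other side's 26.833 N, so that mass slides down and the 6 kg mass slides up. Taking that direction as positive, Newton's second law for the whole system gives 35.946 − 26.833 = (6 + 8.2) a, so a = 9.113 / 14.2 = 0.6418 m/s².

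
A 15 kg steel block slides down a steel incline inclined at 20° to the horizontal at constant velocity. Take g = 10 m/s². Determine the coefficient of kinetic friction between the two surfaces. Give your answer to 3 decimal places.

0.364

At constant velocity the net force along the incline is zero: mg sin 20° = μ mg cos 20°.
So μ = tan 20° = 0.3420 / 0.9397 = 0.3639.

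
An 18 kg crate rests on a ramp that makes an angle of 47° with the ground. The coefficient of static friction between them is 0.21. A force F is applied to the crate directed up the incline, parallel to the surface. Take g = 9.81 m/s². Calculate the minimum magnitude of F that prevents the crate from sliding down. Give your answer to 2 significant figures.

The normal force is N = mg cos 47° = 120.427 N. With F at its minimum the crate is on the verge of sliding down, so static friction is at its maximum μ_s N = 0.21 × 120.427 = 25.290 N and acts up the slope.
Equilibrium along the incline: F + μ_s N = mg sin 47°, so F = 129.142 − 25.290 = 103.852 N.

100 N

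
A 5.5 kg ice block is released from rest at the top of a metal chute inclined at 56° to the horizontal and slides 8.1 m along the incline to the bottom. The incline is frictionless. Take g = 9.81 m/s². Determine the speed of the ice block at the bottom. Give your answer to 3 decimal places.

11.478 m/s

The weight component along the incline is mg sin 56° = 44.731 N and the normal force is N = mg cos 56° = 30.171 N.
With no friction, a = g sin 56° = 8.1329 m/s².
Starting from rest over a distance of 8.1 m, v² = 2aL = 2 × 8.1329 × 8.1 = 131.7530, so v = 11.4784 m/s.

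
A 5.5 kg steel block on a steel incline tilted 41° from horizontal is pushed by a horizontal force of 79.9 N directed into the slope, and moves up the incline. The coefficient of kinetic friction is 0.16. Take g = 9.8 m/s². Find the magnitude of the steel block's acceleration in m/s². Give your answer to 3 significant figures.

The horizontal push has components F cos 41° = 79.9 × 0.7547 = 60.301 N up the incline and F sin 41° = 79.9 × 0.6561 = 52.422 N pressing into the surface.
The normal force is therefore N = mg cos 41° + F sin 41° = 40.678 + 52.422 = 93.100 N, and kinetic friction down the slope is μN = 0.16 × 93.100 = 14.896 N.
Along the incline: F cos 41° − mg sin 41° − μN = ma, so 60.301 − 35.364 − 14.896 = 5.5 a, giving a = 1.8256 m/s².

1.83 m/s²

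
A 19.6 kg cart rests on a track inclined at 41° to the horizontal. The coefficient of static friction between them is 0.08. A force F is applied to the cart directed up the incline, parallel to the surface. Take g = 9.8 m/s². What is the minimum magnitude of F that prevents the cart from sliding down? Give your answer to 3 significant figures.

The normal force is N = mg cos 41° = 144.965 N. With F at its minimum the cart is on the verge of sliding down, so static friction is at its maximum μ_s N = 0.08 × 144.965 = 11.597 N and acts up the slope.
Equilibrium along the incline: F + μ_s N = mg sin 41°, so F = 126.016 − 11.597 = 114.419 N.

114 N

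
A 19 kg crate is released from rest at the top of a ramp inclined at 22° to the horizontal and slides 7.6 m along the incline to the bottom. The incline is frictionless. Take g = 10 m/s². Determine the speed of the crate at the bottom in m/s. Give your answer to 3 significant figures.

7.55 m/s

The weight component along the incline is mg sin 22° = 71.175 N and the normal force is N = mg cos 22° = 176.165 N.
With no friction, a = g sin 22° = 3.7461 m/s².
Starting from rest over a distance of 7.6 m, v² = 2aL = 2 × 3.7461 × 7.6 = 56.9407, so v = 7.5459 m/s.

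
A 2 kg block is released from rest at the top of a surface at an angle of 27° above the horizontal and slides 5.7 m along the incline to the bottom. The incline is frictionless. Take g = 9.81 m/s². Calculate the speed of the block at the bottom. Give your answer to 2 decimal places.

The weight component along the incline is mg sin 27° = 8.907 N and the normal force is N = mg cos 27° = 17.482 N.
With no friction, a = g sin 27° = 4.4536 m/s².
Starting from rest over a distance of 5.7 m, v² = 2aL = 2 × 4.4536 × 5.7 = 50.7710, so v = 7.1254 m/s.

7.13 m/s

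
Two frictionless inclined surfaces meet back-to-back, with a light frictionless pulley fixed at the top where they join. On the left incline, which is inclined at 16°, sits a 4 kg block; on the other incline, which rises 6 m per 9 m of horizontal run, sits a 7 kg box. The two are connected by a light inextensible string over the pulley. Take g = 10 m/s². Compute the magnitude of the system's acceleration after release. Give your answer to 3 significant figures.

2.53 m/s²

Resolve each weight along its own incline: the 4 kg mass has component 4 × 10 × sin 16° = 11.025 N down its slope, and the 7 kg mass has 7 × 10 × sin 33.69° = 38.829 N down its slope.
The 7 kg side's 38.829 N exceeds the other side's 11.025 N, so that mass slides down and the 4 kg mass slides up. Taking that direction as positive, Newton's second law for the whole system gives 38.829 − 11.025 = (4 + 7) a, so a = 27.804 / 11 = 2.5276 m/s².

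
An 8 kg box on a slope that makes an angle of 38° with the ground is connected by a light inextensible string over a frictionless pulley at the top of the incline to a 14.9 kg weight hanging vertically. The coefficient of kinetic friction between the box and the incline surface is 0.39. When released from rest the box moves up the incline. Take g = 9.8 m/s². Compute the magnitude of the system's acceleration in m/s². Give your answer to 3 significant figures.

3.22 m/s²

For the box on the incline: the weight component along the slope is m₁g sin 38° = 8 × 9.8 × 0.6157 = 48.271 N and the normal force is N = m₁g cos 38° = 61.780 N.
Kinetic friction opposes the box's motion up the incline: f = μN = 0.39 × 61.780 = 24.094 N acting down the slope.
Newton's second law for the box (up-slope positive): T − 48.271 − 24.094 = 8 a. For the hanging weight (downward positive): 14.9 × 9.8 − T = 14.9 a.
Adding the two equations eliminates T: 73.655 = 22.9 a, so a = 3.2164 m/s².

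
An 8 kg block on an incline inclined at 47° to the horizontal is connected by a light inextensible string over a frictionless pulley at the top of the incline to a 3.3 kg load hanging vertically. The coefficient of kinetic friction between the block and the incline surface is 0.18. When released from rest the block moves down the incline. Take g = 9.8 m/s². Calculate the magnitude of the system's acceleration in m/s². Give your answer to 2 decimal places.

For the block on the incline: the weight component along the slope is m₁g sin 47° = 8 × 9.8 × 0.7314 = 57.342 N and the normal force is N = m₁g cos 47° = 53.469 N.
Kinetic friction opposes the block's motion down the incline: f = μN = 0.18 × 53.469 = 9.624 N acting up the slope.
Newton's second law for the block (down-slope positive): 57.342 − 9.624 − T = 8 a. For the hanging load (upward positive): T − 3.3 × 9.8 = 3.3 a.
Adding the two equations eliminates T: 15.378 = 11.3 a, so a = 1.3609 m/s².

1.36 m/s²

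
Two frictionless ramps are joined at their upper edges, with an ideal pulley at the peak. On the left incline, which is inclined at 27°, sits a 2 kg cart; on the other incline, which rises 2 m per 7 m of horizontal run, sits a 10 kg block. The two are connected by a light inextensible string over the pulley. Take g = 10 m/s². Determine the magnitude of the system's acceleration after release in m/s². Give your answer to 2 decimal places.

Resolve each weight along its own incline: the 2 kg mass has component 2 × 10 × sin 27° = 9.080 N down its slope, and the 10 kg mass has 10 × 10 × sin 15.95° = 27.472 N down its slope.
The 10 kg side's 27.472 N exceeds the other side's 9.080 N, so that mass slides down and the 2 kg mass slides up. Taking that direction as positive, Newton's second law for the whole system gives 27.472 − 9.080 = (2 + 10) a, so a = 18.392 / 12 = 1.5327 m/s².

1.53 m/s²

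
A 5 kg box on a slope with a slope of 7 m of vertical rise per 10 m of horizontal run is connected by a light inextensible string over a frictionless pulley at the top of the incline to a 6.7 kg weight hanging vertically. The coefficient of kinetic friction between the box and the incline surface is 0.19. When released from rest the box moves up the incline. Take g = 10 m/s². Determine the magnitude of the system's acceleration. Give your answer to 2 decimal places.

For the box on the incline: the weight component along the slope is m₁g sin 34.99° = 5 × 10 × 0.5735 = 28.675 N and the normal force is N = m₁g cos 34.99° = 40.962 N.
Kinetic friction opposes the box's motion up the incline: f = μN = 0.19 × 40.962 = 7.783 N acting down the slope.
Newton's second law for the box (up-slope positive): T − 28.675 − 7.783 = 5 a. For the hanging weight (downward positive): 6.7 × 10 − T = 6.7 a.
Adding the two equations eliminates T: 30.542 = 11.7 a, so a = 2.6104 m/s².

2.61 m/s²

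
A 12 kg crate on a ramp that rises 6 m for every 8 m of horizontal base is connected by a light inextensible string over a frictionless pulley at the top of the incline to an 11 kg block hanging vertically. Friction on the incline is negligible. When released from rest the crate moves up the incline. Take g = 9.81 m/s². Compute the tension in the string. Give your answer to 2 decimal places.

For the crate on the incline: the weight component along the slope is m₁g sin 36.87° = 12 × 9.81 × 0.6000 = 70.632 N and the normal force is N = m₁g cos 36.87° = 94.176 N.
Newton's second law for the crate (up-slope positive): T − 70.632 = 12 a. For the hanging block (downward positive): 11 × 9.81 − T = 11 a.
Adding the two equations eliminates T: 37.278 = 23 a, so a = 1.6208 m/s².
Then from the hanging block's equation, T = 11 × (9.81 − 1.6208) = 90.081 N.

90.08 N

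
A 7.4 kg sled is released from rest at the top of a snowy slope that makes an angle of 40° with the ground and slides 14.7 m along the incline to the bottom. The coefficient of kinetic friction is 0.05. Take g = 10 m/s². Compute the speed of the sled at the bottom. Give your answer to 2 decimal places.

13.33 m/s

The weight component along the incline is mg sin 40° = 47.566 N and the normal force is N = mg cos 40° = 56.687 N.
Friction up the slope is f = μN = 0.05 × 56.687 = 2.834 N, so the net downslope force is 47.566 − 2.834 = 44.732 N and a = 44.732 / 7.4 = 6.0449 m/s².
Starting from rest over a distance of 14.7 m, v² = 2aL = 2 × 6.0449 × 14.7 = 177.7201, so v = 13.3312 m/s.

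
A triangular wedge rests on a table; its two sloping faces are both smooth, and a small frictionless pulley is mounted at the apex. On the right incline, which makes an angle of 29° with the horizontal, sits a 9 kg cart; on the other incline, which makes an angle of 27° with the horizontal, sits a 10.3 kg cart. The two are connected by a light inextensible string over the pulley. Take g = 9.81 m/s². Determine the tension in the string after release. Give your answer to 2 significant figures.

Resolve each weight along its own incline: the 9 kg mass has component 9 × 9.81 × sin 29° = 42.804 N down its slope, and the 10.3 kg mass has 10.3 × 9.81 × sin 27° = 45.873 N down its slope.
The 10.3 kg side's 45.873 N exceeds the other side's 42.804 N, so that mass slides down and the 9 kg mass slides up. Taking that direction as positive, Newton's second law for the whole system gives 45.873 − 42.804 = (9 + 10.3) a, so a = 3.069 / 19.3 = 0.1590 m/s².
For the 9 kg mass (up-slope positive): T − 42.804 = 9 × 0.1590, so T = 44.235 N.

44 N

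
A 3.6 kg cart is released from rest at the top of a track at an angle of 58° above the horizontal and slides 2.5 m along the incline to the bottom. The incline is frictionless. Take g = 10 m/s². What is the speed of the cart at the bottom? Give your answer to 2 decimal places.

The weight component along the incline is mg sin 58° = 30.530 N and the normal force is N = mg cos 58° = 19.077 N.
With no friction, a = g sin 58° = 8.4805 m/s².
Starting from rest over a distance of 2.5 m, v² = 2aL = 2 × 8.4805 × 2.5 = 42.4025, so v = 6.5117 m/s.

6.51 m/s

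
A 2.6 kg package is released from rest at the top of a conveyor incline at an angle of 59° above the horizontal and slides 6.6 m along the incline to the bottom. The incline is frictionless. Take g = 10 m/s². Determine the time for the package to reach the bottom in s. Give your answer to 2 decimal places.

1.24 s

The weight component along the incline is mg sin 59° = 22.286 N and the normal force is N = mg cos 59° = 13.391 N.
With no friction, a = g sin 59° = 8.5717 m/s².
Starting from rest, L = ½at², so t = √(2L/a) = √(2 × 6.6 / 8.5717) = 1.2409 s.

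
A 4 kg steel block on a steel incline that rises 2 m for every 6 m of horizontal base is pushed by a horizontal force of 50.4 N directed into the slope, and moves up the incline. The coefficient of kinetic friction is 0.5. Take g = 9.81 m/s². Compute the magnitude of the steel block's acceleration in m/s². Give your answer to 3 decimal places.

The horizontal push has components F cos 18.43° = 50.4 × 0.9487 = 47.814 N up the incline and F sin 18.43° = 50.4 × 0.3162 = 15.936 N pressing into the surface.
The normal force is therefore N = mg cos 18.43° + F sin 18.43° = 37.227 + 15.936 = 53.163 N, and kinetic friction down the slope is μN = 0.5 × 53.163 = 26.581 N.
Along the incline: F cos 18.43° − mg sin 18.43° − μN = ma, so 47.814 − 12.408 − 26.581 = 4 a, giving a = 2.2062 m/s².

2.206 m/s²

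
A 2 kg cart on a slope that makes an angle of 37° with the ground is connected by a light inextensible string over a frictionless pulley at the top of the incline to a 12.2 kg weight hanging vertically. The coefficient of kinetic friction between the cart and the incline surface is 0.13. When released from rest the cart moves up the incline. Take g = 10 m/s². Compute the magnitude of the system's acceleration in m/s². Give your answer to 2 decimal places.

For the cart on the incline: the weight component along the slope is m₁g sin 37° = 2 × 10 × 0.6018 = 12.036 N and the normal force is N = m₁g cos 37° = 15.973 N.
Kinetic friction opposes the cart's motion up the incline: f = μN = 0.13 × 15.973 = 2.076 N acting down the slope.
Newton's second law for the cart (up-slope positive): T − 12.036 − 2.076 = 2 a. For the hanging weight (downward positive): 12.2 × 10 − T = 12.2 a.
Adding the two equations eliminates T: 107.888 = 14.2 a, so a = 7.5977 m/s².

7.60 m/s²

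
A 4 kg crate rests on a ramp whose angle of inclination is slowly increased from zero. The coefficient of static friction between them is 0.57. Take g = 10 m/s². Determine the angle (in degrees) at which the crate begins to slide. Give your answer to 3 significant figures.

29.7°

At the threshold of sliding, static friction is at its maximum μ_s N and exactly balances the weight component along the incline: mg sin θ = μ_s mg cos θ.
Hence tan θ = μ_s = 0.57, so θ = arctan(0.57) = 29.6831°.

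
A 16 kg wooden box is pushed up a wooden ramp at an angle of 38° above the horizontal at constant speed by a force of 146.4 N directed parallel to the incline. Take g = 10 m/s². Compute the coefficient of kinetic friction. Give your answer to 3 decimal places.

0.380

At constant speed ΣF = 0 along the incline. The applied 146.4 N acts up the slope; the weight component mg sin 38° = 98.506 N and kinetic friction μN both act down the slope.
So 146.4 = 98.506 + μ × 126.082, giving μ = (146.4 − 98.506) / 126.082 = 0.3799.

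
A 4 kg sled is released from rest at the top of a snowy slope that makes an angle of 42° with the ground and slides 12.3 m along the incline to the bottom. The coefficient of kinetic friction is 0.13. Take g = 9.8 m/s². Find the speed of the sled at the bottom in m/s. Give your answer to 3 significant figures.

11.7 m/s

The weight component along the incline is mg sin 42° = 26.230 N and the normal force is N = mg cos 42° = 29.131 N.
Friction up the slope is f = μN = 0.13 × 29.131 = 3.787 N, so the net downslope force is 26.230 − 3.787 = 22.443 N and a = 22.443 / 4 = 5.6108 m/s².
Starting from rest over a distance of 12.3 m, v² = 2aL = 2 × 5.6108 × 12.3 = 138.0257, so v = 11.7484 m/s.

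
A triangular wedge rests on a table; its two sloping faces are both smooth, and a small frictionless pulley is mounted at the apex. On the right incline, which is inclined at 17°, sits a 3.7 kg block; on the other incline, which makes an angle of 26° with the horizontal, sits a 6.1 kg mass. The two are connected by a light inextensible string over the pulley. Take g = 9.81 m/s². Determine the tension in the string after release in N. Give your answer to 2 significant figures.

17 N

Resolve each weight along its own incline: the 3.7 kg mass has component 3.7 × 9.81 × sin 17° = 10.612 N down its slope, and the 6.1 kg mass has 6.1 × 9.81 × sin 26° = 26.233 N down its slope.
The 6.1 kg side's 26.233 N exceeds the other side's 10.612 N, so that mass slides down and the 3.7 kg mass slides up. Taking that direction as positive, Newton's second law for the whole system gives 26.233 − 10.612 = (3.7 + 6.1) a, so a = 15.621 / 9.8 = 1.5940 m/s².
For the 3.7 kg mass (up-slope positive): T − 10.612 = 3.7 × 1.5940, so T = 16.510 N.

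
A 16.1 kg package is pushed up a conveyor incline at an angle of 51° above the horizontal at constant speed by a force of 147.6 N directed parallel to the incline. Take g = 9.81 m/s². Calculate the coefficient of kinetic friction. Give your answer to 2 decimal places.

0.25

At constant speed ΣF = 0 along the incline. The applied 147.6 N acts up the slope; the weight component mg sin 51° = 122.743 N and kinetic friction μN both act down the slope.
So 147.6 = 122.743 + μ × 99.395, giving μ = (147.6 − 122.743) / 99.395 = 0.2501.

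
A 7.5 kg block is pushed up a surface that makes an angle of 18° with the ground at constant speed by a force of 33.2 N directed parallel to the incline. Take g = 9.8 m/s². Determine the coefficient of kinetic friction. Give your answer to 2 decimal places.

0.15

At constant speed ΣF = 0 along the incline. The applied 33.2 N acts up the slope; the weight component mg sin 18° = 22.713 N and kinetic friction μN both act down the slope.
So 33.2 = 22.713 + μ × 69.903, giving μ = (33.2 − 22.713) / 69.903 = 0.1500.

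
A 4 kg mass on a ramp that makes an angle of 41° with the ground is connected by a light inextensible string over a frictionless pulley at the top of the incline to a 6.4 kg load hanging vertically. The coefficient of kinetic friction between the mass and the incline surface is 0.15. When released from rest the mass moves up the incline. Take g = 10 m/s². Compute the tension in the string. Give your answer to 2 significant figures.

44 N

For the mass on the incline: the weight component along the slope is m₁g sin 41° = 4 × 10 × 0.6561 = 26.244 N and the normal force is N = m₁g cos 41° = 30.188 N.
Kinetic friction opposes the mass's motion up the incline: f = μN = 0.15 × 30.188 = 4.528 N acting down the slope.
Newton's second law for the mass (up-slope positive): T − 26.244 − 4.528 = 4 a. For the hanging load (downward positive): 6.4 × 10 − T = 6.4 a.
Adding the two equations eliminates T: 33.228 = 10.4 a, so a = 3.1950 m/s².
Then from the hanging load's equation, T = 6.4 × (10 − 3.1950) = 43.552 N.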